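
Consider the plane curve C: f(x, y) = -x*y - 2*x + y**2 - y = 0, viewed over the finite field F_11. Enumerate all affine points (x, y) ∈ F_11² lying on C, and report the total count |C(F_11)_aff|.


Affine F_11-points: {(0, 0), (0, 1), (1, 6), (1, 7), (2, 4), (2, 10), (6, 2), (6, 5), (10, 3), (10, 8)}; count = 10.

For each of the 121 pairs (x, y) ∈ F_11², evaluate f(x, y) mod 11. Record the zeros.
  x = 0: [0↦0, 1↦0, 2↦2, 3↦6, 4↦1, 5↦9, 6↦8, 7↦9, 8↦1, 9↦6, 10↦2]  zeros at y ∈ {0, 1}
  x = 1: [0↦9, 1↦8, 2↦9, 3↦1, 4↦6, 5↦2, 6↦0, 7↦0, 8↦2, 9↦6, 10↦1]  zeros at y ∈ {6, 7}
  x = 2: [0↦7, 1↦5, 2↦5, 3↦7, 4↦0, 5↦6, 6↦3, 7↦2, 8↦3, 9↦6, 10↦0]  zeros at y ∈ {4, 10}
  x = 3: [0↦5, 1↦2, 2↦1, 3↦2, 4↦5, 5↦10, 6↦6, 7↦4, 8↦4, 9↦6, 10↦10]  zeros at y ∈ ∅
  x = 4: [0↦3, 1↦10, 2↦8, 3↦8, 4↦10, 5↦3, 6↦9, 7↦6, 8↦5, 9↦6, 10↦9]  zeros at y ∈ ∅
  x = 5: [0↦1, 1↦7, 2↦4, 3↦3, 4↦4, 5↦7, 6↦1, 7↦8, 8↦6, 9↦6, 10↦8]  zeros at y ∈ ∅
  x = 6: [0↦10, 1↦4, 2↦0, 3↦9, 4↦9, 5↦0, 6↦4, 7↦10, 8↦7, 9↦6, 10↦7]  zeros at y ∈ {2, 5}
  x = 7: [0↦8, 1↦1, 2↦7, 3↦4, 4↦3, 5↦4, 6↦7, 7↦1, 8↦8, 9↦6, 10↦6]  zeros at y ∈ ∅
  x = 8: [0↦6, 1↦9, 2↦3, 3↦10, 4↦8, 5↦8, 6↦10, 7↦3, 8↦9, 9↦6, 10↦5]  zeros at y ∈ ∅
  x = 9: [0↦4, 1↦6, 2↦10, 3↦5, 4↦2, 5↦1, 6↦2, 7↦5, 8↦10, 9↦6, 10↦4]  zeros at y ∈ ∅
  x = 10: [0↦2, 1↦3, 2↦6, 3↦0, 4↦7, 5↦5, 6↦5, 7↦7, 8↦0, 9↦6, 10↦3]  zeros at y ∈ {3, 8}
Collecting zeros: affine points = {(0, 0), (0, 1), (1, 6), (1, 7), (2, 4), (2, 10), (6, 2), (6, 5), (10, 3), (10, 8)}.
Total count |C(F_11)_aff| = 10.


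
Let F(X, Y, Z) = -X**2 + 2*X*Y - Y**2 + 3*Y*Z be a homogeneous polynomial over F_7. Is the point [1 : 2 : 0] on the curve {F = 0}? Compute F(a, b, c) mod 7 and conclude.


F(1,2,0) ≡ 6 (mod 7); P is NOT on the curve.

Evaluate F(1, 2, 0) term-by-term (mod 7).
  -X**2 ↦ -1·1·1·1 = -1
  2*X*Y ↦ 2·1·2·1 = 4
  -Y**2 ↦ -1·1·4·1 = -4
  3*Y*Z ↦ 3·1·2·0 = 0
Sum: F(1, 2, 0) = (-1) + (4) + (-4) + (0) = -1.
Reducing mod 7: -1 ≡ 6 (mod 7).
Since F(a, b, c) ≡ 6 ≠ 0 (mod 7), P does NOT lie on the curve.


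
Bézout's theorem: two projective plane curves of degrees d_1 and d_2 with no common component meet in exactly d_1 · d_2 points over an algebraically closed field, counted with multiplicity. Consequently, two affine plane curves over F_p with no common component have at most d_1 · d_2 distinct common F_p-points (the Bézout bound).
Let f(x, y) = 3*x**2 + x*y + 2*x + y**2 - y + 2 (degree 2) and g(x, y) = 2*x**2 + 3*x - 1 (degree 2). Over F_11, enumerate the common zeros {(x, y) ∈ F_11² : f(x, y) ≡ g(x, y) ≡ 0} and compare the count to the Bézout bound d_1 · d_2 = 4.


Common zeros: ∅; count = 0; Bézout bound = 4.

deg(f) = 2, deg(g) = 2, so Bézout bound = 4.
Scan x ∈ F_11. For each x, list the y ∈ F_11 with f(x, y) ≡ 0 and those with g(x, y) ≡ 0 (mod 11); the common zeros in that column are the intersection.
  x = 0: f ≡ 0 at y ∈ {5, 7}; g ≡ 0 at y ∈ ∅; common: ∅.
  x = 1: f ≡ 0 at y ∈ {2, 9}; g ≡ 0 at y ∈ ∅; common: ∅.
  x = 2: f ≡ 0 at y ∈ ∅; g ≡ 0 at y ∈ ∅; common: ∅.
  x = 3: f ≡ 0 at y ∈ ∅; g ≡ 0 at y ∈ ∅; common: ∅.
  x = 4: f ≡ 0 at y ∈ ∅; g ≡ 0 at y ∈ ∅; common: ∅.
  x = 5: f ≡ 0 at y ∈ {2, 5}; g ≡ 0 at y ∈ ∅; common: ∅.
  x = 6: f ≡ 0 at y ∈ ∅; g ≡ 0 at y ∈ ∅; common: ∅.
  x = 7: f ≡ 0 at y ∈ {8}; g ≡ 0 at y ∈ ∅; common: ∅.
  x = 8: f ≡ 0 at y ∈ {7, 8}; g ≡ 0 at y ∈ ∅; common: ∅.
  x = 9: f ≡ 0 at y ∈ ∅; g ≡ 0 at y ∈ ∅; common: ∅.
  x = 10: f ≡ 0 at y ∈ {4, 9}; g ≡ 0 at y ∈ ∅; common: ∅.
Collecting: common zeros = ∅, so the count is 0.
Comparison with the Bézout bound: 0 ≤ 4 = deg(f)·deg(g), as expected for curves with no common component (the affine F_11-count falls short of the bound because intersections may lie at infinity, over extension fields, or carry multiplicity).


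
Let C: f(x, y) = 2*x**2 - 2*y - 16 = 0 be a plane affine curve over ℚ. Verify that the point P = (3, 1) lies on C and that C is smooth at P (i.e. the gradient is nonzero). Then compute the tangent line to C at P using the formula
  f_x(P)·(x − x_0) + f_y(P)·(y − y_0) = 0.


Tangent line at P: 12*x - 2*y - 34 = 0.

Step 1: f(3, 1) = 0, so P lies on C.
Step 2: partial derivatives
  f_x(x, y) = 4*x, f_y(x, y) = -2.
  f_x(P) = 12, f_y(P) = -2 (gradient nonzero, so P is smooth).
Step 3: tangent line at P: 12·(x − 3) + -2·(y − 1) = 0.
Expanding: 12*x - 2*y - 34 = 0.


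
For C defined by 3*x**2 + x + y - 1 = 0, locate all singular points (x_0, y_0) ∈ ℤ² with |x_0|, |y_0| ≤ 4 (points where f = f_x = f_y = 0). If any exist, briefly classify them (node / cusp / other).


No singular points in the scanned grid; C is smooth there.

Compute partial derivatives:
  f_x = 6*x + 1.
  f_y = 1.
f_y = 1 is a nonzero constant, so f_y never vanishes: no point (x, y) can satisfy f = f_x = f_y = 0. In particular no (x, y) ∈ {−4, ..., 4}² is singular; the curve is smooth.


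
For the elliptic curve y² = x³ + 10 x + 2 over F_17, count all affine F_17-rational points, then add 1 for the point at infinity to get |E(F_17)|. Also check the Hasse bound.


Affine points = {(0, 6), (0, 11), (1, 8), (1, 9), (2, 8), (2, 9), (3, 5), (3, 12), (4, 2), (4, 15), (8, 4), (8, 13), (11, 7), (11, 10), (13, 0), (14, 8), (14, 9), (15, 5), (15, 12), (16, 5), (16, 12)}; affine count = 21; |E(F_17)| = 22.

Discriminant check: Δ ∝ 4a³ + 27b² = 4·10³ + 27·2² = 4·1000 + 27·4 ≡ 11 (mod 17). Nonzero ⇒ E is nonsingular.
For each x ∈ F_17, compute rhs = x³ + 10·x + 2 mod 17, then count y ∈ F_17 with y² ≡ rhs.
  x = 0: rhs = 2, matching y values: 6, 11 (2 points).
  x = 1: rhs = 13, matching y values: 8, 9 (2 points).
  x = 2: rhs = 13, matching y values: 8, 9 (2 points).
  x = 3: rhs = 8, matching y values: 5, 12 (2 points).
  x = 4: rhs = 4, matching y values: 2, 15 (2 points).
  x = 5: rhs = 7, matching y values: none (0 points).
  x = 6: rhs = 6, matching y values: none (0 points).
  x = 7: rhs = 7, matching y values: none (0 points).
  x = 8: rhs = 16, matching y values: 4, 13 (2 points).
  x = 9: rhs = 5, matching y values: none (0 points).
  x = 10: rhs = 14, matching y values: none (0 points).
  x = 11: rhs = 15, matching y values: 7, 10 (2 points).
  x = 12: rhs = 14, matching y values: none (0 points).
  x = 13: rhs = 0, matching y values: 0 (1 points).
  x = 14: rhs = 13, matching y values: 8, 9 (2 points).
  x = 15: rhs = 8, matching y values: 5, 12 (2 points).
  x = 16: rhs = 8, matching y values: 5, 12 (2 points).
Total affine count: 21.
Full point count |E(F_17)| = 21 + 1 = 22.
Hasse bound: |22 − (17+1)| = |4| = 4 ≤ 2√17 ≈ 8.2462 ✓.


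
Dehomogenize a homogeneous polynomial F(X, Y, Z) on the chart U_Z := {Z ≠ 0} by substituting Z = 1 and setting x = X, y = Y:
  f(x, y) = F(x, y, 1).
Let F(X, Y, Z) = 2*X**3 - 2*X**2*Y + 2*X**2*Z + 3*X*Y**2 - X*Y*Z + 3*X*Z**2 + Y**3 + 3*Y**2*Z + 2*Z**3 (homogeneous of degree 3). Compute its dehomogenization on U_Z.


f(x, y) = 2*x**3 - 2*x**2*y + 2*x**2 + 3*x*y**2 - x*y + 3*x + y**3 + 3*y**2 + 2

On U_Z we set Z = 1. Each monomial c·X^i·Y^j·Z^k in F becomes c·x^i·y^j·1^k = c·x^i·y^j.
Substituting Z = 1: F(X, Y, 1) = 2*x**3 - 2*x**2*y + 2*x**2 + 3*x*y**2 - x*y + 3*x + y**3 + 3*y**2 + 2.
Note: deg(f) ≤ deg(F) = 3; strict inequality happens when F is divisible by Z (lost terms).


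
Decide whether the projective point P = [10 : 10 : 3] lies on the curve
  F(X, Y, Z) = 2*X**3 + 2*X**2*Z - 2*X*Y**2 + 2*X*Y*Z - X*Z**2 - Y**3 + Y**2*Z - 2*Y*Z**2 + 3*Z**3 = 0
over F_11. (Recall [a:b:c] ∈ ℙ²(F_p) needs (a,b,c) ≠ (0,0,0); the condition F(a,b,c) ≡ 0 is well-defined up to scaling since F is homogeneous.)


F(10,10,3) ≡ 3 (mod 11); P is NOT on the curve.

Evaluate F(10, 10, 3) term-by-term (mod 11).
  2*X**3 ↦ 2·1000·1·1 = 2000
  2*X**2*Z ↦ 2·100·1·3 = 600
  -2*X*Y**2 ↦ -2·10·100·1 = -2000
  2*X*Y*Z ↦ 2·10·10·3 = 600
  -X*Z**2 ↦ -1·10·1·9 = -90
  -Y**3 ↦ -1·1·1000·1 = -1000
  Y**2*Z ↦ 1·1·100·3 = 300
  -2*Y*Z**2 ↦ -2·1·10·9 = -180
  3*Z**3 ↦ 3·1·1·27 = 81
Sum: F(10, 10, 3) = (2000) + (600) + (-2000) + (600) + (-90) + (-1000) + (300) + (-180) + (81) = 311.
Reducing mod 11: 311 ≡ 3 (mod 11).
Since F(a, b, c) ≡ 3 ≠ 0 (mod 11), P does NOT lie on the curve.


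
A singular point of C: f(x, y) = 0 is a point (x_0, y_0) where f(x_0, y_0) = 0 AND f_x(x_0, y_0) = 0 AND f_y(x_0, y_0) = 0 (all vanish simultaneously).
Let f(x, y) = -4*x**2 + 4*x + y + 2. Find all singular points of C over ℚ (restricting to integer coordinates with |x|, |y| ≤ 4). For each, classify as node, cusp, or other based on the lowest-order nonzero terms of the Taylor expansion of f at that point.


No singular points in the scanned grid; C is smooth there.

Compute partial derivatives:
  f_x = 4 - 8*x.
  f_y = 1.
f_y = 1 is a nonzero constant, so f_y never vanishes: no point (x, y) can satisfy f = f_x = f_y = 0. In particular no (x, y) ∈ {−4, ..., 4}² is singular; the curve is smooth.


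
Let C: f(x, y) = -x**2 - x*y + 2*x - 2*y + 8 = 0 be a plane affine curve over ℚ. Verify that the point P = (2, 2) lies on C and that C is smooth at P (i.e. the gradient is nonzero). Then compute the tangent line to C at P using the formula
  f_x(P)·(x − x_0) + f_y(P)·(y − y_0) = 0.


Tangent line at P: -4*x - 4*y + 16 = 0.

Step 1: f(2, 2) = 0, so P lies on C.
Step 2: partial derivatives
  f_x(x, y) = -2*x - y + 2, f_y(x, y) = -x - 2.
  f_x(P) = -4, f_y(P) = -4 (gradient nonzero, so P is smooth).
Step 3: tangent line at P: -4·(x − 2) + -4·(y − 2) = 0.
Expanding: -4*x - 4*y + 16 = 0.


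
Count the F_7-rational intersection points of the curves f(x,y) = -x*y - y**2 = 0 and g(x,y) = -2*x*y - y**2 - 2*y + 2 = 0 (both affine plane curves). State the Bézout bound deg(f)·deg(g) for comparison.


Common zeros: ∅; count = 0; Bézout bound = 4.

deg(f) = 2, deg(g) = 2, so Bézout bound = 4.
Scan x ∈ F_7. For each x, list the y ∈ F_7 with f(x, y) ≡ 0 and those with g(x, y) ≡ 0 (mod 7); the common zeros in that column are the intersection.
  x = 0: f ≡ 0 at y ∈ {0}; g ≡ 0 at y ∈ ∅; common: ∅.
  x = 1: f ≡ 0 at y ∈ {0, 6}; g ≡ 0 at y ∈ ∅; common: ∅.
  x = 2: f ≡ 0 at y ∈ {0, 5}; g ≡ 0 at y ∈ {2, 6}; common: ∅.
  x = 3: f ≡ 0 at y ∈ {0, 4}; g ≡ 0 at y ∈ {1, 5}; common: ∅.
  x = 4: f ≡ 0 at y ∈ {0, 3}; g ≡ 0 at y ∈ ∅; common: ∅.
  x = 5: f ≡ 0 at y ∈ {0, 2}; g ≡ 0 at y ∈ ∅; common: ∅.
  x = 6: f ≡ 0 at y ∈ {0, 1}; g ≡ 0 at y ∈ {3, 4}; common: ∅.
Collecting: common zeros = ∅, so the count is 0.
Comparison with the Bézout bound: 0 ≤ 4 = deg(f)·deg(g), as expected for curves with no common component (the affine F_7-count falls short of the bound because intersections may lie at infinity, over extension fields, or carry multiplicity).


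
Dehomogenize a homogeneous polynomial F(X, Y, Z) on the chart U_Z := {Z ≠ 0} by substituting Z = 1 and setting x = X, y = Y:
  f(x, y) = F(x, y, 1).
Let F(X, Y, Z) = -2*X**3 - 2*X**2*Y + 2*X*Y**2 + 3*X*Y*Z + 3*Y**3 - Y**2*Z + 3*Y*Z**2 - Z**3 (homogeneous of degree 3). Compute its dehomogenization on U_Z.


f(x, y) = -2*x**3 - 2*x**2*y + 2*x*y**2 + 3*x*y + 3*y**3 - y**2 + 3*y - 1

On U_Z we set Z = 1. Each monomial c·X^i·Y^j·Z^k in F becomes c·x^i·y^j·1^k = c·x^i·y^j.
Substituting Z = 1: F(X, Y, 1) = -2*x**3 - 2*x**2*y + 2*x*y**2 + 3*x*y + 3*y**3 - y**2 + 3*y - 1.
Note: deg(f) ≤ deg(F) = 3; strict inequality happens when F is divisible by Z (lost terms).


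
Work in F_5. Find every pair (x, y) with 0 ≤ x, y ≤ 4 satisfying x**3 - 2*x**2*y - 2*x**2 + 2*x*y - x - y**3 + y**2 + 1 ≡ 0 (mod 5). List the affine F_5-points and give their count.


Affine F_5-points: {(1, 2), (2, 1), (2, 4), (3, 1), (4, 1), (4, 4)}; count = 6.

For each of the 25 pairs (x, y) ∈ F_5², evaluate f(x, y) mod 5. Record the zeros.
  x = 0: [0↦1, 1↦1, 2↦2, 3↦3, 4↦3]  zeros at y ∈ ∅
  x = 1: [0↦4, 1↦4, 2↦0, 3↦1, 4↦1]  zeros at y ∈ {2}
  x = 2: [0↦4, 1↦0, 2↦2, 3↦4, 4↦0]  zeros at y ∈ {1, 4}
  x = 3: [0↦2, 1↦0, 2↦4, 3↦3, 4↦1]  zeros at y ∈ {1}
  x = 4: [0↦4, 1↦0, 2↦2, 3↦4, 4↦0]  zeros at y ∈ {1, 4}
Collecting zeros: affine points = {(1, 2), (2, 1), (2, 4), (3, 1), (4, 1), (4, 4)}.
Total count |C(F_5)_aff| = 6.


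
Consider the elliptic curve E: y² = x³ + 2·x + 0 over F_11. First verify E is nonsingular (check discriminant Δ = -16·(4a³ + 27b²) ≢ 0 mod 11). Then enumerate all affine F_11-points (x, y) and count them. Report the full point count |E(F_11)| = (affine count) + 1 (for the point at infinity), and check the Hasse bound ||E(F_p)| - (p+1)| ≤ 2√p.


Affine points = {(0, 0), (1, 5), (1, 6), (2, 1), (2, 10), (3, 0), (5, 5), (5, 6), (7, 4), (7, 7), (8, 0)}; affine count = 11; |E(F_11)| = 12.

Discriminant check: Δ ∝ 4a³ + 27b² = 4·2³ + 27·0² = 4·8 + 27·0 ≡ 10 (mod 11). Nonzero ⇒ E is nonsingular.
For each x ∈ F_11, compute rhs = x³ + 2·x + 0 mod 11, then count y ∈ F_11 with y² ≡ rhs.
  x = 0: rhs = 0, matching y values: 0 (1 points).
  x = 1: rhs = 3, matching y values: 5, 6 (2 points).
  x = 2: rhs = 1, matching y values: 1, 10 (2 points).
  x = 3: rhs = 0, matching y values: 0 (1 points).
  x = 4: rhs = 6, matching y values: none (0 points).
  x = 5: rhs = 3, matching y values: 5, 6 (2 points).
  x = 6: rhs = 8, matching y values: none (0 points).
  x = 7: rhs = 5, matching y values: 4, 7 (2 points).
  x = 8: rhs = 0, matching y values: 0 (1 points).
  x = 9: rhs = 10, matching y values: none (0 points).
  x = 10: rhs = 8, matching y values: none (0 points).
Total affine count: 11.
Full point count |E(F_11)| = 11 + 1 = 12.
Hasse bound: |12 − (11+1)| = |0| = 0 ≤ 2√11 ≈ 6.6332 ✓.


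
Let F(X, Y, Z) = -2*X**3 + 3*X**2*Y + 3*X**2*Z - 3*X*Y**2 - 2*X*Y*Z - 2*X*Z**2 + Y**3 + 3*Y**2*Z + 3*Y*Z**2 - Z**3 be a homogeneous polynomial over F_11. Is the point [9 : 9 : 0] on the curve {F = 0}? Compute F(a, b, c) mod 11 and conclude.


F(9,9,0) ≡ 8 (mod 11); P is NOT on the curve.

Evaluate F(9, 9, 0) term-by-term (mod 11).
  -2*X**3 ↦ -2·729·1·1 = -1458
  3*X**2*Y ↦ 3·81·9·1 = 2187
  3*X**2*Z ↦ 3·81·1·0 = 0
  -3*X*Y**2 ↦ -3·9·81·1 = -2187
  -2*X*Y*Z ↦ -2·9·9·0 = 0
  -2*X*Z**2 ↦ -2·9·1·0 = 0
  Y**3 ↦ 1·1·729·1 = 729
  3*Y**2*Z ↦ 3·1·81·0 = 0
  3*Y*Z**2 ↦ 3·1·9·0 = 0
  -Z**3 ↦ -1·1·1·0 = 0
Sum: F(9, 9, 0) = (-1458) + (2187) + (0) + (-2187) + (0) + (0) + (729) + (0) + (0) + (0) = -729.
Reducing mod 11: -729 ≡ 8 (mod 11).
Since F(a, b, c) ≡ 8 ≠ 0 (mod 11), P does NOT lie on the curve.


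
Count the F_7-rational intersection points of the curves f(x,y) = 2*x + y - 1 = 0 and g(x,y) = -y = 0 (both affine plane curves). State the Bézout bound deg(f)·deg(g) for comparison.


Common zeros: {(4, 0)}; count = 1; Bézout bound = 1.

deg(f) = 1, deg(g) = 1, so Bézout bound = 1.
Scan x ∈ F_7. For each x, list the y ∈ F_7 with f(x, y) ≡ 0 and those with g(x, y) ≡ 0 (mod 7); the common zeros in that column are the intersection.
  x = 0: f ≡ 0 at y ∈ {1}; g ≡ 0 at y ∈ {0}; common: ∅.
  x = 1: f ≡ 0 at y ∈ {6}; g ≡ 0 at y ∈ {0}; common: ∅.
  x = 2: f ≡ 0 at y ∈ {4}; g ≡ 0 at y ∈ {0}; common: ∅.
  x = 3: f ≡ 0 at y ∈ {2}; g ≡ 0 at y ∈ {0}; common: ∅.
  x = 4: f ≡ 0 at y ∈ {0}; g ≡ 0 at y ∈ {0}; common: {0}.
  x = 5: f ≡ 0 at y ∈ {5}; g ≡ 0 at y ∈ {0}; common: ∅.
  x = 6: f ≡ 0 at y ∈ {3}; g ≡ 0 at y ∈ {0}; common: ∅.
Collecting: common zeros = {(4, 0)}, so the count is 1.
Comparison with the Bézout bound: 1 ≤ 1 = deg(f)·deg(g), as expected for curves with no common component (the bound is attained).


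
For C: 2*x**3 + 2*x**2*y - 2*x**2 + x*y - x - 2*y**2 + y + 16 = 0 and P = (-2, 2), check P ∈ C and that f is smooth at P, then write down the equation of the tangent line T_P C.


Tangent line at P: 17*x - y + 36 = 0.

Step 1: f(-2, 2) = 0, so P lies on C.
Step 2: partial derivatives
  f_x(x, y) = 6*x**2 + 4*x*y - 4*x + y - 1, f_y(x, y) = 2*x**2 + x - 4*y + 1.
  f_x(P) = 17, f_y(P) = -1 (gradient nonzero, so P is smooth).
Step 3: tangent line at P: 17·(x − -2) + -1·(y − 2) = 0.
Expanding: 17*x - y + 36 = 0.


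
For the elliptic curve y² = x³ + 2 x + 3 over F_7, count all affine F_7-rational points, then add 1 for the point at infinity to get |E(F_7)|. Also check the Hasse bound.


Affine points = {(2, 1), (2, 6), (3, 1), (3, 6), (6, 0)}; affine count = 5; |E(F_7)| = 6.

Discriminant check: Δ ∝ 4a³ + 27b² = 4·2³ + 27·3² = 4·8 + 27·9 ≡ 2 (mod 7). Nonzero ⇒ E is nonsingular.
For each x ∈ F_7, compute rhs = x³ + 2·x + 3 mod 7, then count y ∈ F_7 with y² ≡ rhs.
  x = 0: rhs = 3, matching y values: none (0 points).
  x = 1: rhs = 6, matching y values: none (0 points).
  x = 2: rhs = 1, matching y values: 1, 6 (2 points).
  x = 3: rhs = 1, matching y values: 1, 6 (2 points).
  x = 4: rhs = 5, matching y values: none (0 points).
  x = 5: rhs = 5, matching y values: none (0 points).
  x = 6: rhs = 0, matching y values: 0 (1 points).
Total affine count: 5.
Full point count |E(F_7)| = 5 + 1 = 6.
Hasse bound: |6 − (7+1)| = |-2| = 2 ≤ 2√7 ≈ 5.2915 ✓.


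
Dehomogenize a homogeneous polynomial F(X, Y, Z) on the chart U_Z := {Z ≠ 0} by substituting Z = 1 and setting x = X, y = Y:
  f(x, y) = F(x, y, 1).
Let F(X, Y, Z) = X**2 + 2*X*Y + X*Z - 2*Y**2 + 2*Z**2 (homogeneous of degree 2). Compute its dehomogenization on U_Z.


f(x, y) = x**2 + 2*x*y + x - 2*y**2 + 2

On U_Z we set Z = 1. Each monomial c·X^i·Y^j·Z^k in F becomes c·x^i·y^j·1^k = c·x^i·y^j.
Substituting Z = 1: F(X, Y, 1) = x**2 + 2*x*y + x - 2*y**2 + 2.
Note: deg(f) ≤ deg(F) = 2; strict inequality happens when F is divisible by Z (lost terms).


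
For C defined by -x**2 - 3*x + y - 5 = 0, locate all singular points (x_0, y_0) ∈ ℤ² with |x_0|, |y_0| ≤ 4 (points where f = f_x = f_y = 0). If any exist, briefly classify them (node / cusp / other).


No singular points in the scanned grid; C is smooth there.

Compute partial derivatives:
  f_x = -2*x - 3.
  f_y = 1.
f_y = 1 is a nonzero constant, so f_y never vanishes: no point (x, y) can satisfy f = f_x = f_y = 0. In particular no (x, y) ∈ {−4, ..., 4}² is singular; the curve is smooth.


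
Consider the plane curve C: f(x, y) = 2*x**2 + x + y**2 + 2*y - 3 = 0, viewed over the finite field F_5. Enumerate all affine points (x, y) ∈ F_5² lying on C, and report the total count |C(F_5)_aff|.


Affine F_5-points: {(0, 1), (0, 2), (1, 0), (1, 3), (2, 1), (2, 2)}; count = 6.

For each of the 25 pairs (x, y) ∈ F_5², evaluate f(x, y) mod 5. Record the zeros.
  x = 0: [0↦2, 1↦0, 2↦0, 3↦2, 4↦1]  zeros at y ∈ {1, 2}
  x = 1: [0↦0, 1↦3, 2↦3, 3↦0, 4↦4]  zeros at y ∈ {0, 3}
  x = 2: [0↦2, 1↦0, 2↦0, 3↦2, 4↦1]  zeros at y ∈ {1, 2}
  x = 3: [0↦3, 1↦1, 2↦1, 3↦3, 4↦2]  zeros at y ∈ ∅
  x = 4: [0↦3, 1↦1, 2↦1, 3↦3, 4↦2]  zeros at y ∈ ∅
Collecting zeros: affine points = {(0, 1), (0, 2), (1, 0), (1, 3), (2, 1), (2, 2)}.
Total count |C(F_5)_aff| = 6.


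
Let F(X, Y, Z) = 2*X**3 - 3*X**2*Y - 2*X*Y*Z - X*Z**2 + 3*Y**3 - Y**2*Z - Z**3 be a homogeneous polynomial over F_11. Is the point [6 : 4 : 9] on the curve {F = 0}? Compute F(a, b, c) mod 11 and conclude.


F(6,4,9) ≡ 7 (mod 11); P is NOT on the curve.

Evaluate F(6, 4, 9) term-by-term (mod 11).
  2*X**3 ↦ 2·216·1·1 = 432
  -3*X**2*Y ↦ -3·36·4·1 = -432
  -2*X*Y*Z ↦ -2·6·4·9 = -432
  -X*Z**2 ↦ -1·6·1·81 = -486
  3*Y**3 ↦ 3·1·64·1 = 192
  -Y**2*Z ↦ -1·1·16·9 = -144
  -Z**3 ↦ -1·1·1·729 = -729
Sum: F(6, 4, 9) = (432) + (-432) + (-432) + (-486) + (192) + (-144) + (-729) = -1599.
Reducing mod 11: -1599 ≡ 7 (mod 11).
Since F(a, b, c) ≡ 7 ≠ 0 (mod 11), P does NOT lie on the curve.


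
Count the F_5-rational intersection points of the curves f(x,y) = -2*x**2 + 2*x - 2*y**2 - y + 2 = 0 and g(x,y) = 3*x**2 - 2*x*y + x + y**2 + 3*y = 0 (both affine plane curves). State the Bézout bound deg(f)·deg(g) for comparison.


Common zeros: {(3, 0)}; count = 1; Bézout bound = 4.

deg(f) = 2, deg(g) = 2, so Bézout bound = 4.
Scan x ∈ F_5. For each x, list the y ∈ F_5 with f(x, y) ≡ 0 and those with g(x, y) ≡ 0 (mod 5); the common zeros in that column are the intersection.
  x = 0: f ≡ 0 at y ∈ ∅; g ≡ 0 at y ∈ {0, 2}; common: ∅.
  x = 1: f ≡ 0 at y ∈ ∅; g ≡ 0 at y ∈ {2}; common: ∅.
  x = 2: f ≡ 0 at y ∈ {1}; g ≡ 0 at y ∈ {3}; common: ∅.
  x = 3: f ≡ 0 at y ∈ {0, 2}; g ≡ 0 at y ∈ {0, 3}; common: {0}.
  x = 4: f ≡ 0 at y ∈ {1}; g ≡ 0 at y ∈ ∅; common: ∅.
Collecting: common zeros = {(3, 0)}, so the count is 1.
Comparison with the Bézout bound: 1 ≤ 4 = deg(f)·deg(g), as expected for curves with no common component (the affine F_5-count falls short of the bound because intersections may lie at infinity, over extension fields, or carry multiplicity).


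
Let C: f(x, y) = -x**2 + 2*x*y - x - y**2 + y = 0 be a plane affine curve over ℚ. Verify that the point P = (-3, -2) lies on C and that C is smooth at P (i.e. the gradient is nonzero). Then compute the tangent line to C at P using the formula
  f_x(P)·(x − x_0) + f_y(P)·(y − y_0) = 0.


Tangent line at P: x - y + 1 = 0.

Step 1: f(-3, -2) = 0, so P lies on C.
Step 2: partial derivatives
  f_x(x, y) = -2*x + 2*y - 1, f_y(x, y) = 2*x - 2*y + 1.
  f_x(P) = 1, f_y(P) = -1 (gradient nonzero, so P is smooth).
Step 3: tangent line at P: 1·(x − -3) + -1·(y − -2) = 0.
Expanding: x - y + 1 = 0.


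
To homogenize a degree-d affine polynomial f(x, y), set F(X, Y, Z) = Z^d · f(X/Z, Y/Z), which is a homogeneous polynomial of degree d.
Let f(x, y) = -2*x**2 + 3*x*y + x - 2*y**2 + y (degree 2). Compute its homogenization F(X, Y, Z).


F(X, Y, Z) = -2*X**2 + 3*X*Y + X*Z - 2*Y**2 + Y*Z

deg(f) = 2.
Substitute x = X/Z, y = Y/Z into f, then multiply by Z^2.
  monomial -2·x^2·y^0 ↦ -2·X^2·Y^0·Z^0.
  monomial 3·x^1·y^1 ↦ 3·X^1·Y^1·Z^0.
  monomial 1·x^1·y^0 ↦ 1·X^1·Y^0·Z^1.
  monomial -2·x^0·y^2 ↦ -2·X^0·Y^2·Z^0.
  monomial 1·x^0·y^1 ↦ 1·X^0·Y^1·Z^1.
Collecting: F(X, Y, Z) = -2*X**2 + 3*X*Y + X*Z - 2*Y**2 + Y*Z.


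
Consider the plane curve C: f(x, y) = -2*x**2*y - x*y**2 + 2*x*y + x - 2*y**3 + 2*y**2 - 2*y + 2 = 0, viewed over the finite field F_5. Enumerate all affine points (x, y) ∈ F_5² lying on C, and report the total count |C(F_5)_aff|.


Affine F_5-points: {(0, 1), (0, 2), (0, 3), (1, 1), (3, 0), (3, 3), (3, 4), (4, 2)}; count = 8.

For each of the 25 pairs (x, y) ∈ F_5², evaluate f(x, y) mod 5. Record the zeros.
  x = 0: [0↦2, 1↦0, 2↦0, 3↦0, 4↦3]  zeros at y ∈ {1, 2, 3}
  x = 1: [0↦3, 1↦0, 2↦2, 3↦2, 4↦3]  zeros at y ∈ {1}
  x = 2: [0↦4, 1↦1, 2↦1, 3↦2, 4↦2]  zeros at y ∈ ∅
  x = 3: [0↦0, 1↦3, 2↦2, 3↦0, 4↦0]  zeros at y ∈ {0, 3, 4}
  x = 4: [0↦1, 1↦1, 2↦0, 3↦1, 4↦2]  zeros at y ∈ {2}
Collecting zeros: affine points = {(0, 1), (0, 2), (0, 3), (1, 1), (3, 0), (3, 3), (3, 4), (4, 2)}.
Total count |C(F_5)_aff| = 8.


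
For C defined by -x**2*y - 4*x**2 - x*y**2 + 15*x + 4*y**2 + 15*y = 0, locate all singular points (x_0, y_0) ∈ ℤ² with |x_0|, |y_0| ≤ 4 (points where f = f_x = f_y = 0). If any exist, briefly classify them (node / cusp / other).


Singular points: {(3, -3)}; classification: node.

Compute partial derivatives:
  f_x = -2*x*y - 8*x - y**2 + 15.
  f_y = -x**2 - 2*x*y + 8*y + 15.
Scan x_0 ∈ {−4, ..., 4}. For each x_0, f_y(x_0, y) is a polynomial in y; find its integer roots y ∈ {−4, ..., 4}, then test f_x and f at those candidates.
  x = -4: f_y(-4, y) = 16*y - 1; no integer root y with |y| ≤ 4.
  x = -3: f_y(-3, y) = 14*y + 6; no integer root y with |y| ≤ 4.
  x = -2: f_y(-2, y) = 12*y + 11; no integer root y with |y| ≤ 4.
  x = -1: f_y(-1, y) = 10*y + 14; no integer root y with |y| ≤ 4.
  x = 0: f_y(0, y) = 8*y + 15; no integer root y with |y| ≤ 4.
  x = 1: f_y(1, y) = 6*y + 14; no integer root y with |y| ≤ 4.
  x = 2: f_y(2, y) = 4*y + 11; no integer root y with |y| ≤ 4.
  x = 3: f_y(3, y) = 2*y + 6; vanishes at y ∈ {-3}. (3, -3): f_x = 0, f = 0 — SINGULAR.
  x = 4: f_y(4, y) = -1; no integer root y with |y| ≤ 4.
Only singular point on the grid: (3, -3).
Classify: substitute x = 3 + u, y = -3 + v and expand: f = -u**2*v - u**2 - u*v**2 + v**2.
No constant or linear terms (consistent with a singular point). Quadratic part: -u**2 + v**2. Cubic part: -u**2*v - u*v**2.
The quadratic part v**2 - u**2 = (v − u)(v + u) splits into two distinct linear factors, so there are two distinct tangent lines y − -3 = ±(x − 3) — this is a node (ordinary double point).
Classification: node.


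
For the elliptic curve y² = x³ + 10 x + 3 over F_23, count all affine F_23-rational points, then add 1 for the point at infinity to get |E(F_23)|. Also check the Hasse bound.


Affine points = {(0, 7), (0, 16), (2, 10), (2, 13), (6, 7), (6, 16), (7, 5), (7, 18), (11, 8), (11, 15), (14, 9), (14, 14), (15, 3), (15, 20), (16, 2), (16, 21), (17, 7), (17, 16), (18, 9), (18, 14)}; affine count = 20; |E(F_23)| = 21.

Discriminant check: Δ ∝ 4a³ + 27b² = 4·10³ + 27·3² = 4·1000 + 27·9 ≡ 11 (mod 23). Nonzero ⇒ E is nonsingular.
For each x ∈ F_23, compute rhs = x³ + 10·x + 3 mod 23, then count y ∈ F_23 with y² ≡ rhs.
  x = 0: rhs = 3, matching y values: 7, 16 (2 points).
  x = 1: rhs = 14, matching y values: none (0 points).
  x = 2: rhs = 8, matching y values: 10, 13 (2 points).
  x = 3: rhs = 14, matching y values: none (0 points).
  x = 4: rhs = 15, matching y values: none (0 points).
  x = 5: rhs = 17, matching y values: none (0 points).
  x = 6: rhs = 3, matching y values: 7, 16 (2 points).
  x = 7: rhs = 2, matching y values: 5, 18 (2 points).
  x = 8: rhs = 20, matching y values: none (0 points).
  x = 9: rhs = 17, matching y values: none (0 points).
  x = 10: rhs = 22, matching y values: none (0 points).
  x = 11: rhs = 18, matching y values: 8, 15 (2 points).
  x = 12: rhs = 11, matching y values: none (0 points).
  x = 13: rhs = 7, matching y values: none (0 points).
  x = 14: rhs = 12, matching y values: 9, 14 (2 points).
  x = 15: rhs = 9, matching y values: 3, 20 (2 points).
  x = 16: rhs = 4, matching y values: 2, 21 (2 points).
  x = 17: rhs = 3, matching y values: 7, 16 (2 points).
  x = 18: rhs = 12, matching y values: 9, 14 (2 points).
  x = 19: rhs = 14, matching y values: none (0 points).
  x = 20: rhs = 15, matching y values: none (0 points).
  x = 21: rhs = 21, matching y values: none (0 points).
  x = 22: rhs = 15, matching y values: none (0 points).
Total affine count: 20.
Full point count |E(F_23)| = 20 + 1 = 21.
Hasse bound: |21 − (23+1)| = |-3| = 3 ≤ 2√23 ≈ 9.5917 ✓.


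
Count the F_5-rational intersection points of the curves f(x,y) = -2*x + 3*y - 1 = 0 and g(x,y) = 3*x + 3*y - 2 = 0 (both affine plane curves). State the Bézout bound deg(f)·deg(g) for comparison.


Common zeros: ∅; count = 0; Bézout bound = 1.

deg(f) = 1, deg(g) = 1, so Bézout bound = 1.
Scan x ∈ F_5. For each x, list the y ∈ F_5 with f(x, y) ≡ 0 and those with g(x, y) ≡ 0 (mod 5); the common zeros in that column are the intersection.
  x = 0: f ≡ 0 at y ∈ {2}; g ≡ 0 at y ∈ {4}; common: ∅.
  x = 1: f ≡ 0 at y ∈ {1}; g ≡ 0 at y ∈ {3}; common: ∅.
  x = 2: f ≡ 0 at y ∈ {0}; g ≡ 0 at y ∈ {2}; common: ∅.
  x = 3: f ≡ 0 at y ∈ {4}; g ≡ 0 at y ∈ {1}; common: ∅.
  x = 4: f ≡ 0 at y ∈ {3}; g ≡ 0 at y ∈ {0}; common: ∅.
Collecting: common zeros = ∅, so the count is 0.
Comparison with the Bézout bound: 0 ≤ 1 = deg(f)·deg(g), as expected for curves with no common component (the affine F_5-count falls short of the bound because intersections may lie at infinity, over extension fields, or carry multiplicity).


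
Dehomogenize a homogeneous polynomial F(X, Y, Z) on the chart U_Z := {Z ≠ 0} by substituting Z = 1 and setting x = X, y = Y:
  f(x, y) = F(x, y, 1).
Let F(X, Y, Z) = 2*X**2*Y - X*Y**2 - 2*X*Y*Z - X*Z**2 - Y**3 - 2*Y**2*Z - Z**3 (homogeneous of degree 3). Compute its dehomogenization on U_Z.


f(x, y) = 2*x**2*y - x*y**2 - 2*x*y - x - y**3 - 2*y**2 - 1

On U_Z we set Z = 1. Each monomial c·X^i·Y^j·Z^k in F becomes c·x^i·y^j·1^k = c·x^i·y^j.
Substituting Z = 1: F(X, Y, 1) = 2*x**2*y - x*y**2 - 2*x*y - x - y**3 - 2*y**2 - 1.
Note: deg(f) ≤ deg(F) = 3; strict inequality happens when F is divisible by Z (lost terms).


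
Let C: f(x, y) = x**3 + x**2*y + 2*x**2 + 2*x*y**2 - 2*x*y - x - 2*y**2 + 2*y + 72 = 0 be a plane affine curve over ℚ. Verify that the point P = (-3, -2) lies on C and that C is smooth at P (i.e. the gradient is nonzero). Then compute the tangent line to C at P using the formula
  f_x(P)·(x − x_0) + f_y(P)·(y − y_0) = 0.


Tangent line at P: 38*x + 49*y + 212 = 0.

Step 1: f(-3, -2) = 0, so P lies on C.
Step 2: partial derivatives
  f_x(x, y) = 3*x**2 + 2*x*y + 4*x + 2*y**2 - 2*y - 1, f_y(x, y) = x**2 + 4*x*y - 2*x - 4*y + 2.
  f_x(P) = 38, f_y(P) = 49 (gradient nonzero, so P is smooth).
Step 3: tangent line at P: 38·(x − -3) + 49·(y − -2) = 0.
Expanding: 38*x + 49*y + 212 = 0.


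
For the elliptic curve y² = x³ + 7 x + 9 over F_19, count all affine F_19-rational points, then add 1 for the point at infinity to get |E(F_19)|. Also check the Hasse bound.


Affine points = {(0, 3), (0, 16), (1, 6), (1, 13), (3, 0), (4, 5), (4, 14), (5, 6), (5, 13), (6, 1), (6, 18), (8, 8), (8, 11), (11, 7), (11, 12), (12, 4), (12, 15), (13, 6), (13, 13), (14, 1), (14, 18), (17, 5), (17, 14), (18, 1), (18, 18)}; affine count = 25; |E(F_19)| = 26.

Discriminant check: Δ ∝ 4a³ + 27b² = 4·7³ + 27·9² = 4·343 + 27·81 ≡ 6 (mod 19). Nonzero ⇒ E is nonsingular.
For each x ∈ F_19, compute rhs = x³ + 7·x + 9 mod 19, then count y ∈ F_19 with y² ≡ rhs.
  x = 0: rhs = 9, matching y values: 3, 16 (2 points).
  x = 1: rhs = 17, matching y values: 6, 13 (2 points).
  x = 2: rhs = 12, matching y values: none (0 points).
  x = 3: rhs = 0, matching y values: 0 (1 points).
  x = 4: rhs = 6, matching y values: 5, 14 (2 points).
  x = 5: rhs = 17, matching y values: 6, 13 (2 points).
  x = 6: rhs = 1, matching y values: 1, 18 (2 points).
  x = 7: rhs = 2, matching y values: none (0 points).
  x = 8: rhs = 7, matching y values: 8, 11 (2 points).
  x = 9: rhs = 3, matching y values: none (0 points).
  x = 10: rhs = 15, matching y values: none (0 points).
  x = 11: rhs = 11, matching y values: 7, 12 (2 points).
  x = 12: rhs = 16, matching y values: 4, 15 (2 points).
  x = 13: rhs = 17, matching y values: 6, 13 (2 points).
  x = 14: rhs = 1, matching y values: 1, 18 (2 points).
  x = 15: rhs = 12, matching y values: none (0 points).
  x = 16: rhs = 18, matching y values: none (0 points).
  x = 17: rhs = 6, matching y values: 5, 14 (2 points).
  x = 18: rhs = 1, matching y values: 1, 18 (2 points).
Total affine count: 25.
Full point count |E(F_19)| = 25 + 1 = 26.
Hasse bound: |26 − (19+1)| = |6| = 6 ≤ 2√19 ≈ 8.7178 ✓.


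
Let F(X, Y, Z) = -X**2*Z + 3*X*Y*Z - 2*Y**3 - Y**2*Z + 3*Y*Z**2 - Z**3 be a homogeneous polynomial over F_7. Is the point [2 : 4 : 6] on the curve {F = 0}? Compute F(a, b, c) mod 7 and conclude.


F(2,4,6) ≡ 0 (mod 7); P is on the curve.

Evaluate F(2, 4, 6) term-by-term (mod 7).
  -X**2*Z ↦ -1·4·1·6 = -24
  3*X*Y*Z ↦ 3·2·4·6 = 144
  -2*Y**3 ↦ -2·1·64·1 = -128
  -Y**2*Z ↦ -1·1·16·6 = -96
  3*Y*Z**2 ↦ 3·1·4·36 = 432
  -Z**3 ↦ -1·1·1·216 = -216
Sum: F(2, 4, 6) = (-24) + (144) + (-128) + (-96) + (432) + (-216) = 112.
Reducing mod 7: 112 ≡ 0 (mod 7).
Since F(a, b, c) ≡ 0 (mod 7), P lies on the curve.


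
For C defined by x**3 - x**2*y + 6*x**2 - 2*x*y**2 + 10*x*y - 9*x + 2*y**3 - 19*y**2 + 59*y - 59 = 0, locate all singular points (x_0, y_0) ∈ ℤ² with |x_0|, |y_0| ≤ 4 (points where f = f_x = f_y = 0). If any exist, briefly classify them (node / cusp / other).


Singular points: {(-1, 3)}; classification: cusp.

Compute partial derivatives:
  f_x = 3*x**2 - 2*x*y + 12*x - 2*y**2 + 10*y - 9.
  f_y = -x**2 - 4*x*y + 10*x + 6*y**2 - 38*y + 59.
Scan x_0 ∈ {−4, ..., 4}. For each x_0, f_y(x_0, y) is a polynomial in y; find its integer roots y ∈ {−4, ..., 4}, then test f_x and f at those candidates.
  x = -4: f_y(-4, y) = 6*y**2 - 22*y + 3; no integer root y with |y| ≤ 4.
  x = -3: f_y(-3, y) = 6*y**2 - 26*y + 20; vanishes at y ∈ {1}. (-3, 1): f_x = -4 ≠ 0.
  x = -2: f_y(-2, y) = 6*y**2 - 30*y + 35; no integer root y with |y| ≤ 4.
  x = -1: f_y(-1, y) = 6*y**2 - 34*y + 48; vanishes at y ∈ {3}. (-1, 3): f_x = 0, f = 0 — SINGULAR.
  x = 0: f_y(0, y) = 6*y**2 - 38*y + 59; no integer root y with |y| ≤ 4.
  x = 1: f_y(1, y) = 6*y**2 - 42*y + 68; no integer root y with |y| ≤ 4.
  x = 2: f_y(2, y) = 6*y**2 - 46*y + 75; no integer root y with |y| ≤ 4.
  x = 3: f_y(3, y) = 6*y**2 - 50*y + 80; no integer root y with |y| ≤ 4.
  x = 4: f_y(4, y) = 6*y**2 - 54*y + 83; no integer root y with |y| ≤ 4.
Only singular point on the grid: (-1, 3).
Classify: substitute x = -1 + u, y = 3 + v and expand: f = u**3 - u**2*v - 2*u*v**2 + 2*v**3 + v**2.
No constant or linear terms (consistent with a singular point). Quadratic part: v**2. Cubic part: u**3 - u**2*v - 2*u*v**2 + 2*v**3.
The quadratic part v**2 is a perfect square, so there is a single (double) tangent line v = 0, i.e. y = 3. Restricting the cubic part to that line (v = 0) leaves u**3 ≠ 0, so f is not divisible by v and the branch is v² ≈ -u**3 to lowest order — this is a cusp.
Classification: cusp.


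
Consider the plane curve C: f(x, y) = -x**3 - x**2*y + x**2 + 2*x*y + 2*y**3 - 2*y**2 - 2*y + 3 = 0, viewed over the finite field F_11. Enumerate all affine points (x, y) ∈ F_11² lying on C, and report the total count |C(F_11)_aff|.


Affine F_11-points: {(0, 3), (1, 5), (1, 8), (1, 10), (4, 1), (4, 4), (4, 7), (8, 1), (8, 5), (8, 6), (9, 5), (9, 9), (10, 1)}; count = 13.

For each of the 121 pairs (x, y) ∈ F_11², evaluate f(x, y) mod 11. Record the zeros.
  x = 0: [0↦3, 1↦1, 2↦7, 3↦0, 4↦3, 5↦6, 6↦10, 7↦5, 8↦3, 9↦5, 10↦1]  zeros at y ∈ {3}
  x = 1: [0↦3, 1↦2, 2↦9, 3↦3, 4↦7, 5↦0, 6↦5, 7↦1, 8↦0, 9↦3, 10↦0]  zeros at y ∈ {5, 8, 10}
  x = 2: [0↦10, 1↦8, 2↦3, 3↦7, 4↦10, 5↦2, 6↦6, 7↦1, 8↦10, 9↦1, 10↦8]  zeros at y ∈ ∅
  x = 3: [0↦7, 1↦2, 2↦5, 3↦6, 4↦6, 5↦6, 6↦7, 7↦10, 8↦5, 9↦4, 10↦8]  zeros at y ∈ ∅
  x = 4: [0↦10, 1↦0, 2↦9, 3↦5, 4↦0, 5↦6, 6↦2, 7↦0, 8↦1, 9↦6, 10↦5]  zeros at y ∈ {1, 4, 7}
  x = 5: [0↦2, 1↦7, 2↦9, 3↦9, 4↦8, 5↦7, 6↦7, 7↦9, 8↦3, 9↦1, 10↦4]  zeros at y ∈ ∅
  x = 6: [0↦10, 1↦6, 2↦10, 3↦1, 4↦2, 5↦3, 6↦5, 7↦9, 8↦5, 9↦5, 10↦10]  zeros at y ∈ ∅
  x = 7: [0↦6, 1↦2, 2↦6, 3↦8, 4↦9, 5↦10, 6↦1, 7↦5, 8↦1, 9↦1, 10↦6]  zeros at y ∈ ∅
  x = 8: [0↦6, 1↦0, 2↦2, 3↦2, 4↦1, 5↦0, 6↦0, 7↦2, 8↦7, 9↦5, 10↦8]  zeros at y ∈ {1, 5, 6}
  x = 9: [0↦4, 1↦5, 2↦3, 3↦10, 4↦5, 5↦0, 6↦7, 7↦5, 8↦6, 9↦0, 10↦10]  zeros at y ∈ {5, 9}
  x = 10: [0↦5, 1↦0, 2↦3, 3↦4, 4↦4, 5↦4, 6↦5, 7↦8, 8↦3, 9↦2, 10↦6]  zeros at y ∈ {1}
Collecting zeros: affine points = {(0, 3), (1, 5), (1, 8), (1, 10), (4, 1), (4, 4), (4, 7), (8, 1), (8, 5), (8, 6), (9, 5), (9, 9), (10, 1)}.
Total count |C(F_11)_aff| = 13.


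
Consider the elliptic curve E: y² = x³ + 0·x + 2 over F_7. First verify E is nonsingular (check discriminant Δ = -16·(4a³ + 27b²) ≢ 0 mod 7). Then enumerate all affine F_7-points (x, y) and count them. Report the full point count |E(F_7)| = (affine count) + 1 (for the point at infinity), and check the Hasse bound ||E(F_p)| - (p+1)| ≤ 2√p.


Affine points = {(0, 3), (0, 4), (3, 1), (3, 6), (5, 1), (5, 6), (6, 1), (6, 6)}; affine count = 8; |E(F_7)| = 9.

Discriminant check: Δ ∝ 4a³ + 27b² = 4·0³ + 27·2² = 4·0 + 27·4 ≡ 3 (mod 7). Nonzero ⇒ E is nonsingular.
For each x ∈ F_7, compute rhs = x³ + 0·x + 2 mod 7, then count y ∈ F_7 with y² ≡ rhs.
  x = 0: rhs = 2, matching y values: 3, 4 (2 points).
  x = 1: rhs = 3, matching y values: none (0 points).
  x = 2: rhs = 3, matching y values: none (0 points).
  x = 3: rhs = 1, matching y values: 1, 6 (2 points).
  x = 4: rhs = 3, matching y values: none (0 points).
  x = 5: rhs = 1, matching y values: 1, 6 (2 points).
  x = 6: rhs = 1, matching y values: 1, 6 (2 points).
Total affine count: 8.
Full point count |E(F_7)| = 8 + 1 = 9.
Hasse bound: |9 − (7+1)| = |1| = 1 ≤ 2√7 ≈ 5.2915 ✓.


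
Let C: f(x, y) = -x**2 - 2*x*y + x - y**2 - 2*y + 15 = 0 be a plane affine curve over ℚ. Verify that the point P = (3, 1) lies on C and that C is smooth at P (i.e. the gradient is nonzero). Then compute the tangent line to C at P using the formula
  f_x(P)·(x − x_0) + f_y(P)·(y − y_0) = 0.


Tangent line at P: -7*x - 10*y + 31 = 0.

Step 1: f(3, 1) = 0, so P lies on C.
Step 2: partial derivatives
  f_x(x, y) = -2*x - 2*y + 1, f_y(x, y) = -2*x - 2*y - 2.
  f_x(P) = -7, f_y(P) = -10 (gradient nonzero, so P is smooth).
Step 3: tangent line at P: -7·(x − 3) + -10·(y − 1) = 0.
Expanding: -7*x - 10*y + 31 = 0.


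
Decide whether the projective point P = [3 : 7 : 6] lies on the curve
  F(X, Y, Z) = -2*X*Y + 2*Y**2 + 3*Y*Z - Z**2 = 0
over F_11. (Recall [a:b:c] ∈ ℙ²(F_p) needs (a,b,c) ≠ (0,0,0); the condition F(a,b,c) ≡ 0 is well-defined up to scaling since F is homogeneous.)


F(3,7,6) ≡ 3 (mod 11); P is NOT on the curve.

Evaluate F(3, 7, 6) term-by-term (mod 11).
  -2*X*Y ↦ -2·3·7·1 = -42
  2*Y**2 ↦ 2·1·49·1 = 98
  3*Y*Z ↦ 3·1·7·6 = 126
  -Z**2 ↦ -1·1·1·36 = -36
Sum: F(3, 7, 6) = (-42) + (98) + (126) + (-36) = 146.
Reducing mod 11: 146 ≡ 3 (mod 11).
Since F(a, b, c) ≡ 3 ≠ 0 (mod 11), P does NOT lie on the curve.


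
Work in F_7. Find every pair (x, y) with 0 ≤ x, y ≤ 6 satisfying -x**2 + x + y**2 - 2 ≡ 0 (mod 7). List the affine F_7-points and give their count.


Affine F_7-points: {(0, 3), (0, 4), (1, 3), (1, 4), (2, 2), (2, 5), (3, 1), (3, 6), (4, 0), (5, 1), (5, 6), (6, 2), (6, 5)}; count = 13.

For each of the 49 pairs (x, y) ∈ F_7², evaluate f(x, y) mod 7. Record the zeros.
  x = 0: [0↦5, 1↦6, 2↦2, 3↦0, 4↦0, 5↦2, 6↦6]  zeros at y ∈ {3, 4}
  x = 1: [0↦5, 1↦6, 2↦2, 3↦0, 4↦0, 5↦2, 6↦6]  zeros at y ∈ {3, 4}
  x = 2: [0↦3, 1↦4, 2↦0, 3↦5, 4↦5, 5↦0, 6↦4]  zeros at y ∈ {2, 5}
  x = 3: [0↦6, 1↦0, 2↦3, 3↦1, 4↦1, 5↦3, 6↦0]  zeros at y ∈ {1, 6}
  x = 4: [0↦0, 1↦1, 2↦4, 3↦2, 4↦2, 5↦4, 6↦1]  zeros at y ∈ {0}
  x = 5: [0↦6, 1↦0, 2↦3, 3↦1, 4↦1, 5↦3, 6↦0]  zeros at y ∈ {1, 6}
  x = 6: [0↦3, 1↦4, 2↦0, 3↦5, 4↦5, 5↦0, 6↦4]  zeros at y ∈ {2, 5}
Collecting zeros: affine points = {(0, 3), (0, 4), (1, 3), (1, 4), (2, 2), (2, 5), (3, 1), (3, 6), (4, 0), (5, 1), (5, 6), (6, 2), (6, 5)}.
Total count |C(F_7)_aff| = 13.


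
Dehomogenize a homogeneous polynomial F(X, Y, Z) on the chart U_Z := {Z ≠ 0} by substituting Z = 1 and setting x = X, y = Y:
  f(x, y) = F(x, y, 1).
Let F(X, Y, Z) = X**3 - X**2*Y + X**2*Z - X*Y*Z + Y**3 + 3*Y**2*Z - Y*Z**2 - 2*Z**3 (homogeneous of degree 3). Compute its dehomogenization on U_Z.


f(x, y) = x**3 - x**2*y + x**2 - x*y + y**3 + 3*y**2 - y - 2

On U_Z we set Z = 1. Each monomial c·X^i·Y^j·Z^k in F becomes c·x^i·y^j·1^k = c·x^i·y^j.
Substituting Z = 1: F(X, Y, 1) = x**3 - x**2*y + x**2 - x*y + y**3 + 3*y**2 - y - 2.
Note: deg(f) ≤ deg(F) = 3; strict inequality happens when F is divisible by Z (lost terms).


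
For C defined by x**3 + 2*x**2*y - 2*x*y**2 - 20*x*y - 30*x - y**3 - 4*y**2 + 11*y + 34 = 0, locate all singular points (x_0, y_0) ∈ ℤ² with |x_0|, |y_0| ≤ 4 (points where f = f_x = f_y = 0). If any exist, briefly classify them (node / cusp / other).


Singular points: {(2, -3)}; classification: cusp.

Compute partial derivatives:
  f_x = 3*x**2 + 4*x*y - 2*y**2 - 20*y - 30.
  f_y = 2*x**2 - 4*x*y - 20*x - 3*y**2 - 8*y + 11.
Scan x_0 ∈ {−4, ..., 4}. For each x_0, f_y(x_0, y) is a polynomial in y; find its integer roots y ∈ {−4, ..., 4}, then test f_x and f at those candidates.
  x = -4: f_y(-4, y) = -3*y**2 + 8*y + 123; no integer root y with |y| ≤ 4.
  x = -3: f_y(-3, y) = -3*y**2 + 4*y + 89; no integer root y with |y| ≤ 4.
  x = -2: f_y(-2, y) = 59 - 3*y**2; no integer root y with |y| ≤ 4.
  x = -1: f_y(-1, y) = -3*y**2 - 4*y + 33; no integer root y with |y| ≤ 4.
  x = 0: f_y(0, y) = -3*y**2 - 8*y + 11; vanishes at y ∈ {1}. (0, 1): f_x = -52 ≠ 0.
  x = 1: f_y(1, y) = -3*y**2 - 12*y - 7; no integer root y with |y| ≤ 4.
  x = 2: f_y(2, y) = -3*y**2 - 16*y - 21; vanishes at y ∈ {-3}. (2, -3): f_x = 0, f = 0 — SINGULAR.
  x = 3: f_y(3, y) = -3*y**2 - 20*y - 31; no integer root y with |y| ≤ 4.
  x = 4: f_y(4, y) = -3*y**2 - 24*y - 37; no integer root y with |y| ≤ 4.
Only singular point on the grid: (2, -3).
Classify: substitute x = 2 + u, y = -3 + v and expand: f = u**3 + 2*u**2*v - 2*u*v**2 - v**3 + v**2.
No constant or linear terms (consistent with a singular point). Quadratic part: v**2. Cubic part: u**3 + 2*u**2*v - 2*u*v**2 - v**3.
The quadratic part v**2 is a perfect square, so there is a single (double) tangent line v = 0, i.e. y = -3. Restricting the cubic part to that line (v = 0) leaves u**3 ≠ 0, so f is not divisible by v and the branch is v² ≈ -u**3 to lowest order — this is a cusp.
Classification: cusp.
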